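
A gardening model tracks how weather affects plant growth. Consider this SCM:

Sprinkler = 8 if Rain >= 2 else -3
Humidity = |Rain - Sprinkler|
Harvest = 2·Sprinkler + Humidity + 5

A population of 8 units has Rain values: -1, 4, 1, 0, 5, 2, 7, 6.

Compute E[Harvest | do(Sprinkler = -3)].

Every unit gets Sprinkler=-3 under the intervention. Harvest values become 1, 6, 3, 2, 7, 4, 9, 8; E[Harvest|do(Sprinkler=-3)] = 5.

5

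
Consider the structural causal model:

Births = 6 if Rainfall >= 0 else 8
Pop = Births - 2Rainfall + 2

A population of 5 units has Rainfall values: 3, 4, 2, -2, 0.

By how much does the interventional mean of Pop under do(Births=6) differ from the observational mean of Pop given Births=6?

do(Births=6) breaks Births's dependence on Rainfall. With Births=6 fixed, Pop across the units is 2, 0, 4, 12, 8, mean 5.2.
Observing Births=6 restricts to units where Births's equation naturally yields 6: Rainfall ∈ {3, 4, 2, 0}. In that subpopulation Pop = 2, 0, 4, 8, mean 3.5.
Difference = 5.2 − 3.5 = 1.7.

1.7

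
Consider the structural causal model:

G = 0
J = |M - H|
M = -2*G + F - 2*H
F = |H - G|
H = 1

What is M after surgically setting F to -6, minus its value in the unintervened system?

The intervention breaks the incoming arrows to F: F = |H - G| no longer applies, and F = -6.
M = -2*G + F - 2*H  [with G=0, F=-6, H=1]  = -8
Without intervention: F = |H - G|  [with H=1, G=0]  = 1; M = -2*G + F - 2*H  [with G=0, F=1, H=1]  = -1.
Change = -8 − (-1) = -7.

-7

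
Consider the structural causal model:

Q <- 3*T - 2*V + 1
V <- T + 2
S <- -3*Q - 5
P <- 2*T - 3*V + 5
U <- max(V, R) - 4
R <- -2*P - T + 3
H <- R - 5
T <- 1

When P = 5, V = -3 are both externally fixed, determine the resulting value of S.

-35

Under do(P = 5, V = -3), each intervened variable's structural equation is replaced by its fixed value.
Q = 3*T - 2*V + 1  [with T=1, V=-3]  = 10
S = -3*Q - 5  [with Q=10]  = -35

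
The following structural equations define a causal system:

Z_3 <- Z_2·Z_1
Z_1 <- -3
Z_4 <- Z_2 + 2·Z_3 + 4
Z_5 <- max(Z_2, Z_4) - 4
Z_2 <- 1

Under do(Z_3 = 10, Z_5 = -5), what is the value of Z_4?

The joint intervention fixes Z_3 = 10, Z_5 = -5, removing each variable's own equation.
Z_4 = Z_2 + 2·Z_3 + 4  [with Z_2=1, Z_3=10]  = 25

25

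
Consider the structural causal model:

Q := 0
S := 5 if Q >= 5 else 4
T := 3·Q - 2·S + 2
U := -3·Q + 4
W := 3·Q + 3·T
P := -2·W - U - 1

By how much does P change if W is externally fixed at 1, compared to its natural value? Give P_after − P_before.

The intervention breaks the incoming arrows to W: W := 3·Q + 3·T no longer applies, and W = 1.
U = -3·Q + 4  [with Q=0]  = 4
P = -2·W - U - 1  [with W=1, U=4]  = -7
Without intervention: S = 5 if Q >= 5 else 4  [with Q=0]  = 4; T = 3·Q - 2·S + 2  [with Q=0, S=4]  = -6; U = -3·Q + 4  [with Q=0]  = 4; W = 3·Q + 3·T  [with Q=0, T=-6]  = -18; P = -2·W - U - 1  [with W=-18, U=4]  = 31.
Change = -7 − 31 = -38.

-38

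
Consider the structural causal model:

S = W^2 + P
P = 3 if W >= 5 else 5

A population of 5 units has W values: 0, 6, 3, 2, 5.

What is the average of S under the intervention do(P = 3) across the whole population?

17.8

Every unit gets P=3 under the intervention. S values become 3, 39, 12, 7, 28; E[S|do(P=3)] = 17.8.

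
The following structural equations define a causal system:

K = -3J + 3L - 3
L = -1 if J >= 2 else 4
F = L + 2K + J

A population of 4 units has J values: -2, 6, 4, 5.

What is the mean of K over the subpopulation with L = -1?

Observing L=-1 restricts to units where L's equation naturally yields -1: J ∈ {6, 4, 5}. In that subpopulation K = -24, -18, -21, mean -21.

-21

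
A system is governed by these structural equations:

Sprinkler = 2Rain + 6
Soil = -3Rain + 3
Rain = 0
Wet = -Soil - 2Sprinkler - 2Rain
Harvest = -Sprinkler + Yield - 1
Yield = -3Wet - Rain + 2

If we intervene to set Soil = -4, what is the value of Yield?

do(Soil=-4) replaces the equation Soil = -3Rain + 3 with the constant Soil = -4.
Sprinkler = 2Rain + 6  [with Rain=0]  = 6
Wet = -Soil - 2Sprinkler - 2Rain  [with Soil=-4, Sprinkler=6, Rain=0]  = -8
Yield = -3Wet - Rain + 2  [with Wet=-8, Rain=0]  = 26

26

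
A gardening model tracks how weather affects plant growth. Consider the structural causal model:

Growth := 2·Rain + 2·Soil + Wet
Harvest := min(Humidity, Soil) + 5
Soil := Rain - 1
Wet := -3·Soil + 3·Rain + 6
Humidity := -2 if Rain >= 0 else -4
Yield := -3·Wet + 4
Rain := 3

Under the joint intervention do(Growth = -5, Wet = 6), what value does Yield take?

The joint intervention fixes Growth = -5, Wet = 6, removing each variable's own equation.
Yield = -3·Wet + 4  [with Wet=6]  = -14

-14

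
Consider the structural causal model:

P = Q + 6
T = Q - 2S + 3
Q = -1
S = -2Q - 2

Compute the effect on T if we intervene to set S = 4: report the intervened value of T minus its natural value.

Under do(S=4), the mechanism S = -2Q - 2 is discarded; S is fixed at 4.
T = Q - 2S + 3  [with Q=-1, S=4]  = -6
Without intervention: S = -2Q - 2  [with Q=-1]  = 0; T = Q - 2S + 3  [with Q=-1, S=0]  = 2.
Change = -6 − 2 = -8.

-8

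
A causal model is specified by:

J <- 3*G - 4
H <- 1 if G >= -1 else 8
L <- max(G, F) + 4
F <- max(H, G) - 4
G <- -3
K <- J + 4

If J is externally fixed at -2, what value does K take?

Under do(J=-2), the mechanism J <- 3*G - 4 is discarded; J is fixed at -2.
K = J + 4  [with J=-2]  = 2

2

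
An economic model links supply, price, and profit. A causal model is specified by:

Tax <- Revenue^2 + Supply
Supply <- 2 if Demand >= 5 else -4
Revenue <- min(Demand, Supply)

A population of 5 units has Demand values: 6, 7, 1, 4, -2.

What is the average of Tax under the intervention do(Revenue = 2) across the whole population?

2.4

do(Revenue=2) breaks Revenue's dependence on Demand. With Revenue=2 fixed, Tax across the units is 6, 6, 0, 0, 0, mean 2.4.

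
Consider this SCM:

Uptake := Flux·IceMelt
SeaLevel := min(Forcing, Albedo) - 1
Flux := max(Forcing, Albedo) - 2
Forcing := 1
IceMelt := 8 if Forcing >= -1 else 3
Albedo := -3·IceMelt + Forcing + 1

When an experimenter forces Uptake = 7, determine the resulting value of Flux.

-1

do(Uptake=7) replaces the equation Uptake := Flux·IceMelt with the constant Uptake = 7.
Since Flux is not a descendant of the intervened variable, it is unaffected.
IceMelt = 8 if Forcing >= -1 else 3  [with Forcing=1]  = 8
Albedo = -3·IceMelt + Forcing + 1  [with IceMelt=8, Forcing=1]  = -22
Flux = max(Forcing, Albedo) - 2  [with Forcing=1, Albedo=-22]  = -1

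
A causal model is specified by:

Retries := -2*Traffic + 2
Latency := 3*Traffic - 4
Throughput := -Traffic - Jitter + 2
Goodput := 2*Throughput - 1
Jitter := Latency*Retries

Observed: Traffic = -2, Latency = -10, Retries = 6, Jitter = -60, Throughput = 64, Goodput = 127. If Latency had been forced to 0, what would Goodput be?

Under do(Latency=0), the mechanism Latency := 3*Traffic - 4 is discarded; Latency is fixed at 0.
Retries = -2*Traffic + 2  [with Traffic=-2]  = 6
Jitter = Latency*Retries  [with Latency=0, Retries=6]  = 0
Throughput = -Traffic - Jitter + 2  [with Traffic=-2, Jitter=0]  = 4
Goodput = 2*Throughput - 1  [with Throughput=4]  = 7

7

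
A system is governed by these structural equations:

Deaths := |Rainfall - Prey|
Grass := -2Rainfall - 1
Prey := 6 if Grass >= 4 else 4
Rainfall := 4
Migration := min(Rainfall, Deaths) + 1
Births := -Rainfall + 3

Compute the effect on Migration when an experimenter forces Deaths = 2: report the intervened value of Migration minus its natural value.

2

The intervention breaks the incoming arrows to Deaths: Deaths := |Rainfall - Prey| no longer applies, and Deaths = 2.
Migration = min(Rainfall, Deaths) + 1  [with Rainfall=4, Deaths=2]  = 3
Without intervention: Grass = -2Rainfall - 1  [with Rainfall=4]  = -9; Prey = 6 if Grass >= 4 else 4  [with Grass=-9]  = 4; Deaths = |Rainfall - Prey|  [with Rainfall=4, Prey=4]  = 0; Migration = min(Rainfall, Deaths) + 1  [with Rainfall=4, Deaths=0]  = 1.
Change = 3 − 1 = 2.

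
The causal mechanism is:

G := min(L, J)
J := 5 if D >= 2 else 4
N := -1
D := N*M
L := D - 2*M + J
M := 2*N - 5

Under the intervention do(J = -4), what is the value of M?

-7

The intervention breaks the incoming arrows to J: J := 5 if D >= 2 else 4 no longer applies, and J = -4.
Since M is not a descendant of the intervened variable, it is unaffected.
M = 2*N - 5  [with N=-1]  = -7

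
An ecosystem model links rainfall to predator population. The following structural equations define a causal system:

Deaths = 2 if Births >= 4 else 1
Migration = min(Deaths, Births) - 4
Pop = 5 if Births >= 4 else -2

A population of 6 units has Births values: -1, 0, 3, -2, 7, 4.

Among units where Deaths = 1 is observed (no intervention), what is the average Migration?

Observing Deaths=1 restricts to units where Deaths's equation naturally yields 1: Births ∈ {-1, 0, 3, -2}. In that subpopulation Migration = -5, -4, -3, -6, mean -4.5.

-4.5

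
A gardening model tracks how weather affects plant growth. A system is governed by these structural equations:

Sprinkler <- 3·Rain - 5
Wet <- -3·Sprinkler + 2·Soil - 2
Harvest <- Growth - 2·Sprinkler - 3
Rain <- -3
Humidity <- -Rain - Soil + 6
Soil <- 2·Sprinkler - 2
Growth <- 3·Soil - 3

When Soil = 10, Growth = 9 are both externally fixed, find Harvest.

34

Under do(Soil = 10, Growth = 9), each intervened variable's structural equation is replaced by its fixed value.
Sprinkler = 3·Rain - 5  [with Rain=-3]  = -14
Harvest = Growth - 2·Sprinkler - 3  [with Growth=9, Sprinkler=-14]  = 34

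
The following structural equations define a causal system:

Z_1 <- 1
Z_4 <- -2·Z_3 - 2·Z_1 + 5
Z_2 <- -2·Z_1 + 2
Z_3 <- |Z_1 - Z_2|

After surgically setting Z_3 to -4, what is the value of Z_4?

11

The intervention breaks the incoming arrows to Z_3: Z_3 <- |Z_1 - Z_2| no longer applies, and Z_3 = -4.
Z_4 = -2·Z_3 - 2·Z_1 + 5  [with Z_3=-4, Z_1=1]  = 11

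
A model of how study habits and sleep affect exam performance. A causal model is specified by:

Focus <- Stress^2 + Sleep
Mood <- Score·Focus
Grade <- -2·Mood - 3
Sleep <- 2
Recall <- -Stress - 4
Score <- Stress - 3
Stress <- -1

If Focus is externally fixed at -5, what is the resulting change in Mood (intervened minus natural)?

32

do(Focus=-5) replaces the equation Focus <- Stress^2 + Sleep with the constant Focus = -5.
Score = Stress - 3  [with Stress=-1]  = -4
Mood = Score·Focus  [with Score=-4, Focus=-5]  = 20
Without intervention: Focus = Stress^2 + Sleep  [with Stress=-1, Sleep=2]  = 3; Score = Stress - 3  [with Stress=-1]  = -4; Mood = Score·Focus  [with Score=-4, Focus=3]  = -12.
Change = 20 − (-12) = 32.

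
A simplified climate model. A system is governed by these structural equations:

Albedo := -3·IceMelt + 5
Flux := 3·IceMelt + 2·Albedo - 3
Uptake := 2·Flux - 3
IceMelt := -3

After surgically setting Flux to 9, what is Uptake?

15

The intervention breaks the incoming arrows to Flux: Flux := 3·IceMelt + 2·Albedo - 3 no longer applies, and Flux = 9.
Uptake = 2·Flux - 3  [with Flux=9]  = 15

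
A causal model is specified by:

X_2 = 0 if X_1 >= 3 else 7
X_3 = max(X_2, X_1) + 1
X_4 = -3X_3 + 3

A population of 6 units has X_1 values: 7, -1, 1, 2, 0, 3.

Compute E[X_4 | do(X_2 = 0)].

-6.5

The intervention sets X_2=0 in all 6 units regardless of X_1. Recomputing X_4 per unit gives -21, 0, -3, -6, 0, -9; average -6.5.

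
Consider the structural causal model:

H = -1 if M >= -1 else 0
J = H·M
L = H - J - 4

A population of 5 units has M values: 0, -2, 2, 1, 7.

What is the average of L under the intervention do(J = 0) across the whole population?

Under do(J=0), J's equation is replaced by J=0 for every unit. Per-unit L: -5, -4, -5, -5, -5. Mean = -4.8.

-4.8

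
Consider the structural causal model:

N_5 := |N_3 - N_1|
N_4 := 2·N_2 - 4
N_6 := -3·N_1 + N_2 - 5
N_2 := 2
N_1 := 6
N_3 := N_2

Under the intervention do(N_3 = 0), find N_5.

do(N_3=0) replaces the equation N_3 := N_2 with the constant N_3 = 0.
N_5 = |N_3 - N_1|  [with N_3=0, N_1=6]  = 6

6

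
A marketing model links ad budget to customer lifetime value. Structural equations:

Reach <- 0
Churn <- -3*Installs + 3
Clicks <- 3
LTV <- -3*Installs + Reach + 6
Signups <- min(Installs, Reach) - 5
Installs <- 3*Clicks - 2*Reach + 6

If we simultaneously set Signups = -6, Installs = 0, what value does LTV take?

The joint intervention fixes Signups = -6, Installs = 0, removing each variable's own equation.
LTV = -3*Installs + Reach + 6  [with Installs=0, Reach=0]  = 6

6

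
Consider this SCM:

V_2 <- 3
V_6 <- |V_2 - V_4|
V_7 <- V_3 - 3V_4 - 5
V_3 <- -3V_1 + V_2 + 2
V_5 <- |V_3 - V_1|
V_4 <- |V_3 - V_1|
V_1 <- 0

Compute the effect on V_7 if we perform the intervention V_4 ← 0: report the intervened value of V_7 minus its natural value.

15

The intervention breaks the incoming arrows to V_4: V_4 <- |V_3 - V_1| no longer applies, and V_4 = 0.
V_3 = -3V_1 + V_2 + 2  [with V_1=0, V_2=3]  = 5
V_7 = V_3 - 3V_4 - 5  [with V_3=5, V_4=0]  = 0
Without intervention: V_3 = -3V_1 + V_2 + 2  [with V_1=0, V_2=3]  = 5; V_4 = |V_3 - V_1|  [with V_3=5, V_1=0]  = 5; V_7 = V_3 - 3V_4 - 5  [with V_3=5, V_4=5]  = -15.
Change = 0 − (-15) = 15.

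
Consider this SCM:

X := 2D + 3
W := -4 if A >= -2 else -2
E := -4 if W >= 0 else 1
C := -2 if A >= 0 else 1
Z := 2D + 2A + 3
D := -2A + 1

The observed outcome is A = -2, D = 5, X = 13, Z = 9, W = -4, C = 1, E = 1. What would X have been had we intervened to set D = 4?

11

The intervention breaks the incoming arrows to D: D := -2A + 1 no longer applies, and D = 4.
X = 2D + 3  [with D=4]  = 11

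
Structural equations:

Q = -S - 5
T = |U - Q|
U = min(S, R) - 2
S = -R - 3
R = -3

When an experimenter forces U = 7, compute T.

12

Intervening sets U = 7 and removes its equation (U = min(S, R) - 2).
S = -R - 3  [with R=-3]  = 0
Q = -S - 5  [with S=0]  = -5
T = |U - Q|  [with U=7, Q=-5]  = 12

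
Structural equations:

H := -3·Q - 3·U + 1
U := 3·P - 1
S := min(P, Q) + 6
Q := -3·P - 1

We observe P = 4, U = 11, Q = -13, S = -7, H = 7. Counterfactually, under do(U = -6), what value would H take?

do(U=-6) replaces the equation U := 3·P - 1 with the constant U = -6.
Q = -3·P - 1  [with P=4]  = -13
H = -3·Q - 3·U + 1  [with Q=-13, U=-6]  = 58

58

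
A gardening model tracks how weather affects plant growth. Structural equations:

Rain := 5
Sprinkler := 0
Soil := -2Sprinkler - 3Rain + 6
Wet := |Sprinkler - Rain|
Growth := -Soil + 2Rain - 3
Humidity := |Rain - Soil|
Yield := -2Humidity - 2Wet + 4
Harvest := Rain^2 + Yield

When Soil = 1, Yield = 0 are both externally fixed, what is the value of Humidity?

Under do(Soil = 1, Yield = 0), each intervened variable's structural equation is replaced by its fixed value.
Humidity = |Rain - Soil|  [with Rain=5, Soil=1]  = 4

4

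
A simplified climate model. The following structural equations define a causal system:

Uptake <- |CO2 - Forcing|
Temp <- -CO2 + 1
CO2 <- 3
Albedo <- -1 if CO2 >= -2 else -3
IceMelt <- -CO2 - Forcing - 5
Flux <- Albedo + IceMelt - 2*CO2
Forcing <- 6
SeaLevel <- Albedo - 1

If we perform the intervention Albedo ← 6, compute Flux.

-14

Under do(Albedo=6), the mechanism Albedo <- -1 if CO2 >= -2 else -3 is discarded; Albedo is fixed at 6.
IceMelt = -CO2 - Forcing - 5  [with CO2=3, Forcing=6]  = -14
Flux = Albedo + IceMelt - 2*CO2  [with Albedo=6, IceMelt=-14, CO2=3]  = -14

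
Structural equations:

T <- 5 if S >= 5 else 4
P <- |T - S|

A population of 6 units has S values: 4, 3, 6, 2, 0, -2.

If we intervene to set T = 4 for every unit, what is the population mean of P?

2.5

Under do(T=4), T's equation is replaced by T=4 for every unit. Per-unit P: 0, 1, 2, 2, 4, 6. Mean = 2.5.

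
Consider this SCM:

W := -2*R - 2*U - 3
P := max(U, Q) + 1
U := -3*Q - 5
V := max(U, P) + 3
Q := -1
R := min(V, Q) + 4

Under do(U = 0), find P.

1

The intervention breaks the incoming arrows to U: U := -3*Q - 5 no longer applies, and U = 0.
P = max(U, Q) + 1  [with U=0, Q=-1]  = 1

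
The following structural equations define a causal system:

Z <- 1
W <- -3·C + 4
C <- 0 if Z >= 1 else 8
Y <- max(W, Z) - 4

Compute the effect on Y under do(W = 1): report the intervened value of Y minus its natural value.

-3

The intervention breaks the incoming arrows to W: W <- -3·C + 4 no longer applies, and W = 1.
Y = max(W, Z) - 4  [with W=1, Z=1]  = -3
Without intervention: C = 0 if Z >= 1 else 8  [with Z=1]  = 0; W = -3·C + 4  [with C=0]  = 4; Y = max(W, Z) - 4  [with W=4, Z=1]  = 0.
Change = -3 − 0 = -3.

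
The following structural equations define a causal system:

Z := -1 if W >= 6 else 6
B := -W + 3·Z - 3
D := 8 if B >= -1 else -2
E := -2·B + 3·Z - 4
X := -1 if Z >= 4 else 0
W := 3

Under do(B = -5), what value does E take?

24

do(B=-5) replaces the equation B := -W + 3·Z - 3 with the constant B = -5.
Z = -1 if W >= 6 else 6  [with W=3]  = 6
E = -2·B + 3·Z - 4  [with B=-5, Z=6]  = 24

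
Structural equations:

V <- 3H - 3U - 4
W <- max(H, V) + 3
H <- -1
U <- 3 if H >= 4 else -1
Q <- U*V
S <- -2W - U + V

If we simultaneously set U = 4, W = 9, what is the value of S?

-41

The joint intervention fixes U = 4, W = 9, removing each variable's own equation.
V = 3H - 3U - 4  [with H=-1, U=4]  = -19
S = -2W - U + V  [with W=9, U=4, V=-19]  = -41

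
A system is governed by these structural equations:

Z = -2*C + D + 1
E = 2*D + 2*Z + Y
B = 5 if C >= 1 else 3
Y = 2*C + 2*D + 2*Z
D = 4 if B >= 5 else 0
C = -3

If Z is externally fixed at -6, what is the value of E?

-30

Under do(Z=-6), the mechanism Z = -2*C + D + 1 is discarded; Z is fixed at -6.
B = 5 if C >= 1 else 3  [with C=-3]  = 3
D = 4 if B >= 5 else 0  [with B=3]  = 0
Y = 2*C + 2*D + 2*Z  [with C=-3, D=0, Z=-6]  = -18
E = 2*D + 2*Z + Y  [with D=0, Z=-6, Y=-18]  = -30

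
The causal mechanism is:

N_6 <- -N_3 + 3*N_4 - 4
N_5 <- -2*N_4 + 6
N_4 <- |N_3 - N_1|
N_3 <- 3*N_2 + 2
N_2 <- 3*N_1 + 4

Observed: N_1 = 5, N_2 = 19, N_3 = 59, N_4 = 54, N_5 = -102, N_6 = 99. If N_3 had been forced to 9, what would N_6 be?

The intervention breaks the incoming arrows to N_3: N_3 <- 3*N_2 + 2 no longer applies, and N_3 = 9.
N_4 = |N_3 - N_1|  [with N_3=9, N_1=5]  = 4
N_6 = -N_3 + 3*N_4 - 4  [with N_3=9, N_4=4]  = -1

-1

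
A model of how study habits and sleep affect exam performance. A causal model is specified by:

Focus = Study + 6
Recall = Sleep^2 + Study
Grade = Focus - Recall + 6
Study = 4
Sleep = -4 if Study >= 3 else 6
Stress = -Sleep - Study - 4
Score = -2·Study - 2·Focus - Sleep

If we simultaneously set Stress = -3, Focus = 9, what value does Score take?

-22

Setting Stress = -3, Focus = 9 by intervention discards those variables' equations.
Sleep = -4 if Study >= 3 else 6  [with Study=4]  = -4
Score = -2·Study - 2·Focus - Sleep  [with Study=4, Focus=9, Sleep=-4]  = -22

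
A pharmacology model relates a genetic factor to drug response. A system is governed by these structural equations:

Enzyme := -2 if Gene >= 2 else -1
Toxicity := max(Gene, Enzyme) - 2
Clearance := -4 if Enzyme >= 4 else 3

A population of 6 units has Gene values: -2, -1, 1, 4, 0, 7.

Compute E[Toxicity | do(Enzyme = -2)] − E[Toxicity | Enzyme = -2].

-4

Under do(Enzyme=-2), Enzyme's equation is replaced by Enzyme=-2 for every unit. Per-unit Toxicity: -4, -3, -1, 2, -2, 5. Mean = -0.5.
E[Toxicity|Enzyme=-2] averages over only the 2 units with Enzyme=-2 (Gene = 4, 7): Toxicity = 2, 5, mean 3.5.
Difference = -0.5 − 3.5 = -4.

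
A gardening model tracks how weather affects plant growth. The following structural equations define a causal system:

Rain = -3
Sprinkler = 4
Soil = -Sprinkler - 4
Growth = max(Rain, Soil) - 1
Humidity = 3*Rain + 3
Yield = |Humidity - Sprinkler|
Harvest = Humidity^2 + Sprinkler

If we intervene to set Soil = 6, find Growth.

5

The intervention breaks the incoming arrows to Soil: Soil = -Sprinkler - 4 no longer applies, and Soil = 6.
Growth = max(Rain, Soil) - 1  [with Rain=-3, Soil=6]  = 5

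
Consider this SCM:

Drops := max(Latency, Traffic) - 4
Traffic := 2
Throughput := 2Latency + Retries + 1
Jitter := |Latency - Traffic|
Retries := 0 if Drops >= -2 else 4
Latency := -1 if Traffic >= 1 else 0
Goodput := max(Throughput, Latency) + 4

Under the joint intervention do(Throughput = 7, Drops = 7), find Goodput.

11

Under do(Throughput = 7, Drops = 7), each intervened variable's structural equation is replaced by its fixed value.
Latency = -1 if Traffic >= 1 else 0  [with Traffic=2]  = -1
Goodput = max(Throughput, Latency) + 4  [with Throughput=7, Latency=-1]  = 11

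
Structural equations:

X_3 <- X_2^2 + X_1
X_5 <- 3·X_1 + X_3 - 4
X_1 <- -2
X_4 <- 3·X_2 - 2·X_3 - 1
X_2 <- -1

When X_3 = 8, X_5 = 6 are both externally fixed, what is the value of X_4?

The joint intervention fixes X_3 = 8, X_5 = 6, removing each variable's own equation.
X_4 = 3·X_2 - 2·X_3 - 1  [with X_2=-1, X_3=8]  = -20

-20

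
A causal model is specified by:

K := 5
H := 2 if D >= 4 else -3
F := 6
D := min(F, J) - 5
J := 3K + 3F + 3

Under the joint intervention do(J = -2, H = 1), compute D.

-7

The joint intervention fixes J = -2, H = 1, removing each variable's own equation.
D = min(F, J) - 5  [with F=6, J=-2]  = -7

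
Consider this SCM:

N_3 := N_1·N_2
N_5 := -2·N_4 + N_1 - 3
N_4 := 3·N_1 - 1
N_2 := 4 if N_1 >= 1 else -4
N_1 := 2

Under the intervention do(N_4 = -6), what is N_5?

11

Intervening sets N_4 = -6 and removes its equation (N_4 := 3·N_1 - 1).
N_5 = -2·N_4 + N_1 - 3  [with N_4=-6, N_1=2]  = 11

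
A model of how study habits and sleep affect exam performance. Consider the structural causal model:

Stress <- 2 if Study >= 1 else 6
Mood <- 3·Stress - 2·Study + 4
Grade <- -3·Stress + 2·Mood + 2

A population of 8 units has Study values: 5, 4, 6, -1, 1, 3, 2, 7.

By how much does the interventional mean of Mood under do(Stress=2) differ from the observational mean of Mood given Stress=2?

1.25

Under do(Stress=2), Stress's equation is replaced by Stress=2 for every unit. Per-unit Mood: 0, 2, -2, 12, 8, 4, 6, -4. Mean = 3.25.
Conditioning on Stress=2 selects the 7 unit(s) with Study ∈ {5, 4, 6, 1, 3, 2, 7}. Their Mood values: 0, 2, -2, 8, 4, 6, -4. Mean = 2.
Difference = 3.25 − 2 = 1.25.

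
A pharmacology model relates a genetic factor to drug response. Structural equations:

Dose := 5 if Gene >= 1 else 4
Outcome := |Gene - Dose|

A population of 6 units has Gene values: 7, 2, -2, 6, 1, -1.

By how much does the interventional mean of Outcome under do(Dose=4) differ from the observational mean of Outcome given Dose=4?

do(Dose=4) breaks Dose's dependence on Gene. With Dose=4 fixed, Outcome across the units is 3, 2, 6, 2, 3, 5, mean 3.5.
Conditioning on Dose=4 selects the 2 unit(s) with Gene ∈ {-2, -1}. Their Outcome values: 6, 5. Mean = 5.5.
Difference = 3.5 − 5.5 = -2.

-2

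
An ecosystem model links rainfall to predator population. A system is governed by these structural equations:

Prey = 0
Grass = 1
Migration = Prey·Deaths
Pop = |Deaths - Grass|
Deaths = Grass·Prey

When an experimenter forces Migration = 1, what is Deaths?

0

Under do(Migration=1), the mechanism Migration = Prey·Deaths is discarded; Migration is fixed at 1.
Since Deaths is not a descendant of the intervened variable, it is unaffected.
Deaths = Grass·Prey  [with Grass=1, Prey=0]  = 0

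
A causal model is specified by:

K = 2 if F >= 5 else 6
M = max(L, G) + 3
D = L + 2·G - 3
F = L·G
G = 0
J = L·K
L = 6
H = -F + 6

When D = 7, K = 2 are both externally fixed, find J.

12

Setting D = 7, K = 2 by intervention discards those variables' equations.
J = L·K  [with L=6, K=2]  = 12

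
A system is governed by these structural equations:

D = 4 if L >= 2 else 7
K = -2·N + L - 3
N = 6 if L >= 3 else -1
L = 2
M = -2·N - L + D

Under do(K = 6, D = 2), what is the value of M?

2

Under do(K = 6, D = 2), each intervened variable's structural equation is replaced by its fixed value.
N = 6 if L >= 3 else -1  [with L=2]  = -1
M = -2·N - L + D  [with N=-1, L=2, D=2]  = 2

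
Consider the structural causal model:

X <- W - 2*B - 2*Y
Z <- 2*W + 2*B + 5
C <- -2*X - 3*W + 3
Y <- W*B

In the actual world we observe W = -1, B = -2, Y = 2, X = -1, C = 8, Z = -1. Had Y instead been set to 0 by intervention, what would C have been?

do(Y=0) replaces the equation Y <- W*B with the constant Y = 0.
X = W - 2*B - 2*Y  [with W=-1, B=-2, Y=0]  = 3
C = -2*X - 3*W + 3  [with X=3, W=-1]  = 0

0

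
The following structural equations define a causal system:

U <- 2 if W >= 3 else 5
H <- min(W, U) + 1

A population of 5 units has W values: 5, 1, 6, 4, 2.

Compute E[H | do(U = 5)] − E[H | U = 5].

1.9

Every unit gets U=5 under the intervention. H values become 6, 2, 6, 5, 3; E[H|do(U=5)] = 4.4.
E[H|U=5] averages over only the 2 units with U=5 (W = 1, 2): H = 2, 3, mean 2.5.
Difference = 4.4 − 2.5 = 1.9.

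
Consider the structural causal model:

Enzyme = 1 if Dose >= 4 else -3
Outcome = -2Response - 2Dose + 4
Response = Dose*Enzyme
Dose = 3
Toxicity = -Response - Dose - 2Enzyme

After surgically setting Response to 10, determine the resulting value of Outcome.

do(Response=10) replaces the equation Response = Dose*Enzyme with the constant Response = 10.
Outcome = -2Response - 2Dose + 4  [with Response=10, Dose=3]  = -22

-22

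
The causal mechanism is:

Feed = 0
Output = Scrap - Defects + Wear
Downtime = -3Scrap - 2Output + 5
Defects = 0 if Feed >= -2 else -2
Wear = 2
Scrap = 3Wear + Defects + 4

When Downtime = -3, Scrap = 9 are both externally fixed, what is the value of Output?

Setting Downtime = -3, Scrap = 9 by intervention discards those variables' equations.
Defects = 0 if Feed >= -2 else -2  [with Feed=0]  = 0
Output = Scrap - Defects + Wear  [with Scrap=9, Defects=0, Wear=2]  = 11

11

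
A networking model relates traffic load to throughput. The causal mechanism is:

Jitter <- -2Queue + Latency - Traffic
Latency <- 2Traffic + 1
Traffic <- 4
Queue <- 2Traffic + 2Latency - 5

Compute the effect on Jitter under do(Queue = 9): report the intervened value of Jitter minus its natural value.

The intervention breaks the incoming arrows to Queue: Queue <- 2Traffic + 2Latency - 5 no longer applies, and Queue = 9.
Latency = 2Traffic + 1  [with Traffic=4]  = 9
Jitter = -2Queue + Latency - Traffic  [with Queue=9, Latency=9, Traffic=4]  = -13
Without intervention: Latency = 2Traffic + 1  [with Traffic=4]  = 9; Queue = 2Traffic + 2Latency - 5  [with Traffic=4, Latency=9]  = 21; Jitter = -2Queue + Latency - Traffic  [with Queue=21, Latency=9, Traffic=4]  = -37.
Change = -13 − (-37) = 24.

24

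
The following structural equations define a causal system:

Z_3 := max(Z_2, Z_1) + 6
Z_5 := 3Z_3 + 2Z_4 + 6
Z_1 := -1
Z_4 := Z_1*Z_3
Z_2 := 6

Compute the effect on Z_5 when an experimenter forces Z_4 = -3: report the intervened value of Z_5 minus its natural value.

18

Intervening sets Z_4 = -3 and removes its equation (Z_4 := Z_1*Z_3).
Z_3 = max(Z_2, Z_1) + 6  [with Z_2=6, Z_1=-1]  = 12
Z_5 = 3Z_3 + 2Z_4 + 6  [with Z_3=12, Z_4=-3]  = 36
Without intervention: Z_3 = max(Z_2, Z_1) + 6  [with Z_2=6, Z_1=-1]  = 12; Z_4 = Z_1*Z_3  [with Z_1=-1, Z_3=12]  = -12; Z_5 = 3Z_3 + 2Z_4 + 6  [with Z_3=12, Z_4=-12]  = 18.
Change = 36 − 18 = 18.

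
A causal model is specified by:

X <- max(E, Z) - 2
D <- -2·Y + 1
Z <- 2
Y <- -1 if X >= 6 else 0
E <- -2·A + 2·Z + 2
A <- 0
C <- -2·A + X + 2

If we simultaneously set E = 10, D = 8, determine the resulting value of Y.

-1

Under do(E = 10, D = 8), each intervened variable's structural equation is replaced by its fixed value.
X = max(E, Z) - 2  [with E=10, Z=2]  = 8
Y = -1 if X >= 6 else 0  [with X=8]  = -1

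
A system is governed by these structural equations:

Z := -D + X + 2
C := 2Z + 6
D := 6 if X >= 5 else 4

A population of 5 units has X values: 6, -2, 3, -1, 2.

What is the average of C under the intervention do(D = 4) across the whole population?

Under do(D=4), D's equation is replaced by D=4 for every unit. Per-unit C: 14, -2, 8, 0, 6. Mean = 5.2.

5.2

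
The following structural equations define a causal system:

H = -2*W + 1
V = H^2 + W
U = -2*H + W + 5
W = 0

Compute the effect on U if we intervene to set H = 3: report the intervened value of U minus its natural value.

The intervention breaks the incoming arrows to H: H = -2*W + 1 no longer applies, and H = 3.
U = -2*H + W + 5  [with H=3, W=0]  = -1
Without intervention: H = -2*W + 1  [with W=0]  = 1; U = -2*H + W + 5  [with H=1, W=0]  = 3.
Change = -1 − 3 = -4.

-4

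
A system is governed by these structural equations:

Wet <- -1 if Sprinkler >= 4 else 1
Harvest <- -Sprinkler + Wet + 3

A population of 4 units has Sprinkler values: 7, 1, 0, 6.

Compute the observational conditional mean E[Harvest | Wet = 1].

3.5

Observing Wet=1 restricts to units where Wet's equation naturally yields 1: Sprinkler ∈ {1, 0}. In that subpopulation Harvest = 3, 4, mean 3.5.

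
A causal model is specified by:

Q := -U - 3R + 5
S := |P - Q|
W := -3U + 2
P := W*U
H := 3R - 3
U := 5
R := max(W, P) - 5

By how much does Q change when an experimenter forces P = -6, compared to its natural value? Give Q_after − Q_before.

-21

do(P=-6) replaces the equation P := W*U with the constant P = -6.
W = -3U + 2  [with U=5]  = -13
R = max(W, P) - 5  [with W=-13, P=-6]  = -11
Q = -U - 3R + 5  [with U=5, R=-11]  = 33
Without intervention: W = -3U + 2  [with U=5]  = -13; P = W*U  [with W=-13, U=5]  = -65; R = max(W, P) - 5  [with W=-13, P=-65]  = -18; Q = -U - 3R + 5  [with U=5, R=-18]  = 54.
Change = 33 − 54 = -21.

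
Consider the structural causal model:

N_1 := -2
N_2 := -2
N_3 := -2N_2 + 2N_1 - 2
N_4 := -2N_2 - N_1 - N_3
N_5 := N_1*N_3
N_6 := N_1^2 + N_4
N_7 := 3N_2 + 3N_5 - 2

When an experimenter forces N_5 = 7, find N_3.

-2

do(N_5=7) replaces the equation N_5 := N_1*N_3 with the constant N_5 = 7.
N_3 is not downstream of the intervention, so its value is determined by the original equations.
N_3 = -2N_2 + 2N_1 - 2  [with N_2=-2, N_1=-2]  = -2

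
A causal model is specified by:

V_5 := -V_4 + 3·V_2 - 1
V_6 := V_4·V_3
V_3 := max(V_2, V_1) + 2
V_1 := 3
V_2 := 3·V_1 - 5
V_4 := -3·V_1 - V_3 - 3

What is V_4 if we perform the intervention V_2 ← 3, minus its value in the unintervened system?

1

Under do(V_2=3), the mechanism V_2 := 3·V_1 - 5 is discarded; V_2 is fixed at 3.
V_3 = max(V_2, V_1) + 2  [with V_2=3, V_1=3]  = 5
V_4 = -3·V_1 - V_3 - 3  [with V_1=3, V_3=5]  = -17
Without intervention: V_2 = 3·V_1 - 5  [with V_1=3]  = 4; V_3 = max(V_2, V_1) + 2  [with V_2=4, V_1=3]  = 6; V_4 = -3·V_1 - V_3 - 3  [with V_1=3, V_3=6]  = -18.
Change = -17 − (-18) = 1.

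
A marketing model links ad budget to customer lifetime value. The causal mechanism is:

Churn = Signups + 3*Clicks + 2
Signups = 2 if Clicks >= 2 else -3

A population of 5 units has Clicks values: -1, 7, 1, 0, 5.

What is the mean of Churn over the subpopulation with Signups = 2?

22

Observing Signups=2 restricts to units where Signups's equation naturally yields 2: Clicks ∈ {7, 5}. In that subpopulation Churn = 25, 19, mean 22.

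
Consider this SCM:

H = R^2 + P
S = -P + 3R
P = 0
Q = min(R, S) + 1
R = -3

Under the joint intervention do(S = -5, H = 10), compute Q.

The joint intervention fixes S = -5, H = 10, removing each variable's own equation.
Q = min(R, S) + 1  [with R=-3, S=-5]  = -4

-4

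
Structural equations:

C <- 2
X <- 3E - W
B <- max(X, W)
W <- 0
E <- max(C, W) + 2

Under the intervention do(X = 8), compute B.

8

Intervening sets X = 8 and removes its equation (X <- 3E - W).
B = max(X, W)  [with X=8, W=0]  = 8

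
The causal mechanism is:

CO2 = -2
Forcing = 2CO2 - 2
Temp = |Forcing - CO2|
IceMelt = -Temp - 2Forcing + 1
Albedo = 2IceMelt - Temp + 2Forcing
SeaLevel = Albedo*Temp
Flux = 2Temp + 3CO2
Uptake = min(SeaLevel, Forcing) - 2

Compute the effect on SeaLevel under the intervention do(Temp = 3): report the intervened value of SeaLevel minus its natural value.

The intervention breaks the incoming arrows to Temp: Temp = |Forcing - CO2| no longer applies, and Temp = 3.
Forcing = 2CO2 - 2  [with CO2=-2]  = -6
IceMelt = -Temp - 2Forcing + 1  [with Temp=3, Forcing=-6]  = 10
Albedo = 2IceMelt - Temp + 2Forcing  [with IceMelt=10, Temp=3, Forcing=-6]  = 5
SeaLevel = Albedo*Temp  [with Albedo=5, Temp=3]  = 15
Without intervention: Forcing = 2CO2 - 2  [with CO2=-2]  = -6; Temp = |Forcing - CO2|  [with Forcing=-6, CO2=-2]  = 4; IceMelt = -Temp - 2Forcing + 1  [with Temp=4, Forcing=-6]  = 9; Albedo = 2IceMelt - Temp + 2Forcing  [with IceMelt=9, Temp=4, Forcing=-6]  = 2; SeaLevel = Albedo*Temp  [with Albedo=2, Temp=4]  = 8.
Change = 15 − 8 = 7.

7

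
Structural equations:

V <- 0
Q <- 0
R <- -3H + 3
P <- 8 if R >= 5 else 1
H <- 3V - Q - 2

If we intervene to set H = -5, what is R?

18

The intervention breaks the incoming arrows to H: H <- 3V - Q - 2 no longer applies, and H = -5.
R = -3H + 3  [with H=-5]  = 18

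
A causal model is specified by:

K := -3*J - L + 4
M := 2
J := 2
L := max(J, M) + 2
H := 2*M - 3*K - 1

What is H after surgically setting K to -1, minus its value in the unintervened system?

Intervening sets K = -1 and removes its equation (K := -3*J - L + 4).
H = 2*M - 3*K - 1  [with M=2, K=-1]  = 6
Without intervention: L = max(J, M) + 2  [with J=2, M=2]  = 4; K = -3*J - L + 4  [with J=2, L=4]  = -6; H = 2*M - 3*K - 1  [with M=2, K=-6]  = 21.
Change = 6 − 21 = -15.

-15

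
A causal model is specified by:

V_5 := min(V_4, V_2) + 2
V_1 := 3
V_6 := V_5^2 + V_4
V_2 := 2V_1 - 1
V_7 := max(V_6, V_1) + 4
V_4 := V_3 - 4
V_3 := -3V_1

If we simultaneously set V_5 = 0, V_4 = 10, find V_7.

14

Setting V_5 = 0, V_4 = 10 by intervention discards those variables' equations.
V_6 = V_5^2 + V_4  [with V_5=0, V_4=10]  = 10
V_7 = max(V_6, V_1) + 4  [with V_6=10, V_1=3]  = 14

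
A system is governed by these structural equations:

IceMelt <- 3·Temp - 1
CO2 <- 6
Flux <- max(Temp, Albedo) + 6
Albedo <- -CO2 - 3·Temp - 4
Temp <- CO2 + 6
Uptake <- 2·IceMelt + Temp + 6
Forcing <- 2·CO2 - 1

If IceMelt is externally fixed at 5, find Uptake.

28

The intervention breaks the incoming arrows to IceMelt: IceMelt <- 3·Temp - 1 no longer applies, and IceMelt = 5.
Temp = CO2 + 6  [with CO2=6]  = 12
Uptake = 2·IceMelt + Temp + 6  [with IceMelt=5, Temp=12]  = 28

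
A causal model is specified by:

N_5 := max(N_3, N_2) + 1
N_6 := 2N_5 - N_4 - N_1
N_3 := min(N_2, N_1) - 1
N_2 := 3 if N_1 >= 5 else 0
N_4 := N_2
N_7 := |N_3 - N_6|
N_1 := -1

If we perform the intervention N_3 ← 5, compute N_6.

The intervention breaks the incoming arrows to N_3: N_3 := min(N_2, N_1) - 1 no longer applies, and N_3 = 5.
N_2 = 3 if N_1 >= 5 else 0  [with N_1=-1]  = 0
N_4 = N_2  [with N_2=0]  = 0
N_5 = max(N_3, N_2) + 1  [with N_3=5, N_2=0]  = 6
N_6 = 2N_5 - N_4 - N_1  [with N_5=6, N_4=0, N_1=-1]  = 13

13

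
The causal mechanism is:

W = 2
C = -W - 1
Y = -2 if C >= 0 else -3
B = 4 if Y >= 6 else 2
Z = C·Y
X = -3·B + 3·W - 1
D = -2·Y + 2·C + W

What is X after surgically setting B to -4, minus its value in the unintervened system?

Under do(B=-4), the mechanism B = 4 if Y >= 6 else 2 is discarded; B is fixed at -4.
X = -3·B + 3·W - 1  [with B=-4, W=2]  = 17
Without intervention: C = -W - 1  [with W=2]  = -3; Y = -2 if C >= 0 else -3  [with C=-3]  = -3; B = 4 if Y >= 6 else 2  [with Y=-3]  = 2; X = -3·B + 3·W - 1  [with B=2, W=2]  = -1.
Change = 17 − (-1) = 18.

18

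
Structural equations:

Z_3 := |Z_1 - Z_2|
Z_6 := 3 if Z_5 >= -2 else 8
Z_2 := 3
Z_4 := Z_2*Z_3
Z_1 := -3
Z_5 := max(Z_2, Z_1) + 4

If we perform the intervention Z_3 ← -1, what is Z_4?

-3

The intervention breaks the incoming arrows to Z_3: Z_3 := |Z_1 - Z_2| no longer applies, and Z_3 = -1.
Z_4 = Z_2*Z_3  [with Z_2=3, Z_3=-1]  = -3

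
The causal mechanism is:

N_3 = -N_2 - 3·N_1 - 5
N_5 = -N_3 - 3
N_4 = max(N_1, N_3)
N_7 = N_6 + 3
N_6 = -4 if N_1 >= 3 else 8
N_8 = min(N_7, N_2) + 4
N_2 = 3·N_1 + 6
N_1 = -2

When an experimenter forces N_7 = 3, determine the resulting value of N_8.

do(N_7=3) replaces the equation N_7 = N_6 + 3 with the constant N_7 = 3.
N_2 = 3·N_1 + 6  [with N_1=-2]  = 0
N_8 = min(N_7, N_2) + 4  [with N_7=3, N_2=0]  = 4

4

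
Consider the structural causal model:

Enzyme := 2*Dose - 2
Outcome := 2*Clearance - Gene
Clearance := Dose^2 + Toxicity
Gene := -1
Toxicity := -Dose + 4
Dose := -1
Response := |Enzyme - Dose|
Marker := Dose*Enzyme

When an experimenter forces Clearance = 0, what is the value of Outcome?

do(Clearance=0) replaces the equation Clearance := Dose^2 + Toxicity with the constant Clearance = 0.
Outcome = 2*Clearance - Gene  [with Clearance=0, Gene=-1]  = 1

1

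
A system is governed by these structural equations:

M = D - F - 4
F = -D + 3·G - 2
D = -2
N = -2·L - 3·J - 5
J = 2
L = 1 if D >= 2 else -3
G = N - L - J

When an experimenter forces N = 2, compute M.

-15

The intervention breaks the incoming arrows to N: N = -2·L - 3·J - 5 no longer applies, and N = 2.
L = 1 if D >= 2 else -3  [with D=-2]  = -3
G = N - L - J  [with N=2, L=-3, J=2]  = 3
F = -D + 3·G - 2  [with D=-2, G=3]  = 9
M = D - F - 4  [with D=-2, F=9]  = -15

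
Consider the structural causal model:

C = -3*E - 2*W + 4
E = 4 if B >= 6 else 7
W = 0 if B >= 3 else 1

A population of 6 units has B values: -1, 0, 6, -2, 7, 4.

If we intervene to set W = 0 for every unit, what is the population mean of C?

-14

Every unit gets W=0 under the intervention. C values become -17, -17, -8, -17, -8, -17; E[C|do(W=0)] = -14.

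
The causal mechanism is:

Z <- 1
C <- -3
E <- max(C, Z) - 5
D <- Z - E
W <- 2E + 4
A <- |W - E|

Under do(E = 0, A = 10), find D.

Setting E = 0, A = 10 by intervention discards those variables' equations.
D = Z - E  [with Z=1, E=0]  = 1

1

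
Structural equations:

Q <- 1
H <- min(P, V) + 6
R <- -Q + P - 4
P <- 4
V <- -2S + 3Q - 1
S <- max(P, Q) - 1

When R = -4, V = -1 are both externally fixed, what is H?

Setting R = -4, V = -1 by intervention discards those variables' equations.
H = min(P, V) + 6  [with P=4, V=-1]  = 5

5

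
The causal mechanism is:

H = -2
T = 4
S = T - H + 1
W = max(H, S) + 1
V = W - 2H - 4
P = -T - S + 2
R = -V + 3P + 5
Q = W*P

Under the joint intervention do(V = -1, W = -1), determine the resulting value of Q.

9

Under do(V = -1, W = -1), each intervened variable's structural equation is replaced by its fixed value.
S = T - H + 1  [with T=4, H=-2]  = 7
P = -T - S + 2  [with T=4, S=7]  = -9
Q = W*P  [with W=-1, P=-9]  = 9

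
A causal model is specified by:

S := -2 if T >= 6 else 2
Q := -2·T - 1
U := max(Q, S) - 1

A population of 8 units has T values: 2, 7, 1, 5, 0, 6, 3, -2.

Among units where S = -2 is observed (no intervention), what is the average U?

E[U|S=-2] averages over only the 2 units with S=-2 (T = 7, 6): U = -3, -3, mean -3.

-3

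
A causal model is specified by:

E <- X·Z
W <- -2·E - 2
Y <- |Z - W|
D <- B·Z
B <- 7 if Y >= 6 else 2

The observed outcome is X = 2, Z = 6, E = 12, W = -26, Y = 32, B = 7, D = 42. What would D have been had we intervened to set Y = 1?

12

Under do(Y=1), the mechanism Y <- |Z - W| is discarded; Y is fixed at 1.
B = 7 if Y >= 6 else 2  [with Y=1]  = 2
D = B·Z  [with B=2, Z=6]  = 12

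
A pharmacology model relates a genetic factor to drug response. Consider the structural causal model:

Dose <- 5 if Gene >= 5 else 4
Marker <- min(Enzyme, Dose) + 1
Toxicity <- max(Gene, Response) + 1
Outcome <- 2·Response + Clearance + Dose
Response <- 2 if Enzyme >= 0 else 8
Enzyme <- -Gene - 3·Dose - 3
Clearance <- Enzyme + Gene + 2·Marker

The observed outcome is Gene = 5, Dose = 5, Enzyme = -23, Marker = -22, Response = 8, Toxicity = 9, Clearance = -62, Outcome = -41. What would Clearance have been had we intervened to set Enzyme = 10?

The intervention breaks the incoming arrows to Enzyme: Enzyme <- -Gene - 3·Dose - 3 no longer applies, and Enzyme = 10.
Dose = 5 if Gene >= 5 else 4  [with Gene=5]  = 5
Marker = min(Enzyme, Dose) + 1  [with Enzyme=10, Dose=5]  = 6
Clearance = Enzyme + Gene + 2·Marker  [with Enzyme=10, Gene=5, Marker=6]  = 27

27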